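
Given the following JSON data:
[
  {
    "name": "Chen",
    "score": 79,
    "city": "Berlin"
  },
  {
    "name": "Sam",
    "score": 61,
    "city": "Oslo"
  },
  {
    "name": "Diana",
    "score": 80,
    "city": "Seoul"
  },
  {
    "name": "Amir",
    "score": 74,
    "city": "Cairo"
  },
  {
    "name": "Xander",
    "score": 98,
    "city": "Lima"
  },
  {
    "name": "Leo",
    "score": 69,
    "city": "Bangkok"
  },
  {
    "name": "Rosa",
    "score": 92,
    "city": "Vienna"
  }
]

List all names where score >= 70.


Filtering records where score >= 70:
  Chen (score=79) -> YES
  Sam (score=61) -> no
  Diana (score=80) -> YES
  Amir (score=74) -> YES
  Xander (score=98) -> YES
  Leo (score=69) -> no
  Rosa (score=92) -> YES


ANSWER: Chen, Diana, Amir, Xander, Rosa


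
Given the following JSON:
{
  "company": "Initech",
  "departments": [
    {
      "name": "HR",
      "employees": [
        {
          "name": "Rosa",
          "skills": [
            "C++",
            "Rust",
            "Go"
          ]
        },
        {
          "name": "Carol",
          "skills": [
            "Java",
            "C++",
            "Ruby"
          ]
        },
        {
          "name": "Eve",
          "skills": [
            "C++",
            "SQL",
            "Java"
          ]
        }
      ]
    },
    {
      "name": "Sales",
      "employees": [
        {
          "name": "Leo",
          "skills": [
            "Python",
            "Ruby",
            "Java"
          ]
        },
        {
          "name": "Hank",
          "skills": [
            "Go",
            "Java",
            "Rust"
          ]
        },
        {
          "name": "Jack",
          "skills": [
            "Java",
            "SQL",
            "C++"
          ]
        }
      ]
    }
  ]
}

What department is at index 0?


Path: departments[0].name
Value: HR

ANSWER: HR


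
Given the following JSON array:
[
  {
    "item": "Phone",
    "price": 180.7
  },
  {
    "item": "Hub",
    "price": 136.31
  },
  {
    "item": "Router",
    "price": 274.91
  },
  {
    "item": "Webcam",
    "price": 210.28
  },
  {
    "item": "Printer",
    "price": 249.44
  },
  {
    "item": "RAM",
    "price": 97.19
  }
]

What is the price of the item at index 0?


Array index 0 -> Phone
price = 180.7

ANSWER: 180.7


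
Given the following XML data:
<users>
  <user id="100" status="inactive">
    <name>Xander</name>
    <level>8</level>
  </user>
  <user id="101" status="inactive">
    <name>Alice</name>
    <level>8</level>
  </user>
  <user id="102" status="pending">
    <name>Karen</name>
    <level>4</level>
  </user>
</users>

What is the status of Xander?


Finding user with name = Xander
user id="100" status="inactive"

ANSWER: inactive


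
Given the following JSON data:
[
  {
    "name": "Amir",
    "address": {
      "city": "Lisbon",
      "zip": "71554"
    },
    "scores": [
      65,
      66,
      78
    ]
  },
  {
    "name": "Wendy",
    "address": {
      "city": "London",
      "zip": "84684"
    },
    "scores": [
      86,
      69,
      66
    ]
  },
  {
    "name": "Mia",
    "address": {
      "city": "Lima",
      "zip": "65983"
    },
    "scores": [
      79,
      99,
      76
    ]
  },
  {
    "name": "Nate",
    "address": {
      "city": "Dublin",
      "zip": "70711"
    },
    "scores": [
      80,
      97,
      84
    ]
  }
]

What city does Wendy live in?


Path: records[1].address.city
Value: London

ANSWER: London


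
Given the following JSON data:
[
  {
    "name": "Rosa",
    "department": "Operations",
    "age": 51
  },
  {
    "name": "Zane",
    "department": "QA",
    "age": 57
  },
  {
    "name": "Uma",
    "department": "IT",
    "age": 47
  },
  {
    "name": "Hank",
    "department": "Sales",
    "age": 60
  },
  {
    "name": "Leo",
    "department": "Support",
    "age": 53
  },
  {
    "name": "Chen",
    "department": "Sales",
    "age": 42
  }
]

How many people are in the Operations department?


Scanning records for department = Operations
  Record 0: Rosa
Count: 1

ANSWER: 1


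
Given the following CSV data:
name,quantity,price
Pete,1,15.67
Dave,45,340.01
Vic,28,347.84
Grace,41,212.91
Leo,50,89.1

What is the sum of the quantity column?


Values in 'quantity' column:
  Row 1: 1
  Row 2: 45
  Row 3: 28
  Row 4: 41
  Row 5: 50
Sum = 1 + 45 + 28 + 41 + 50 = 165

ANSWER: 165


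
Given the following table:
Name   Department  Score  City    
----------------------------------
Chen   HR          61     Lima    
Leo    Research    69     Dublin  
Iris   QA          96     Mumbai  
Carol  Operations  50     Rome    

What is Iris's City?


Row 3: Iris
City = Mumbai

ANSWER: Mumbai


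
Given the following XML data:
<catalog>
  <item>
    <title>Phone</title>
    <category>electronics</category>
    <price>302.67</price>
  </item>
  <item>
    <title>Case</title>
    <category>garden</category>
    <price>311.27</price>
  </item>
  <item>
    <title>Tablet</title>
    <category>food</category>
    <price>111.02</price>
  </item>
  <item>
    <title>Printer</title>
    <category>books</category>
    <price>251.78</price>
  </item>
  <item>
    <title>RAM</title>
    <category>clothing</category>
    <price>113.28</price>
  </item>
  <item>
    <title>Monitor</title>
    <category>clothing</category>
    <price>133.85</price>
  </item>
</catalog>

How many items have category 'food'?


Scanning <item> elements for <category>food</category>:
  Item 3: Tablet -> MATCH
Count: 1

ANSWER: 1


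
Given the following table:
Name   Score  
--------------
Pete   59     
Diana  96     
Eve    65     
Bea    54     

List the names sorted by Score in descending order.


Sorting by Score (descending):
  Diana: 96
  Eve: 65
  Pete: 59
  Bea: 54


ANSWER: Diana, Eve, Pete, Bea


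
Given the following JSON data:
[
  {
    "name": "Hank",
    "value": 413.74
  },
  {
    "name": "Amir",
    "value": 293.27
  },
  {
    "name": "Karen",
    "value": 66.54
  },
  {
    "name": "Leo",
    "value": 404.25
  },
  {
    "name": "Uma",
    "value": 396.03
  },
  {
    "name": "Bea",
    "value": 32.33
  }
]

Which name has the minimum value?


Comparing values:
  Hank: 413.74
  Amir: 293.27
  Karen: 66.54
  Leo: 404.25
  Uma: 396.03
  Bea: 32.33
Minimum: Bea (32.33)

ANSWER: Bea


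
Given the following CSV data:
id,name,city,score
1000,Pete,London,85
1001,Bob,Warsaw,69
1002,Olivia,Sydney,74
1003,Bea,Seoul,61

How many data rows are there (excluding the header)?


Counting rows (excluding header):
Header: id,name,city,score
Data rows: 4

ANSWER: 4


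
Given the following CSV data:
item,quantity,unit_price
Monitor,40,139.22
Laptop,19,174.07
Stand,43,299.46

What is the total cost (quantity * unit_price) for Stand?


Row: Stand
quantity = 43
unit_price = 299.46
total = 43 * 299.46 = 12876.78

ANSWER: 12876.78


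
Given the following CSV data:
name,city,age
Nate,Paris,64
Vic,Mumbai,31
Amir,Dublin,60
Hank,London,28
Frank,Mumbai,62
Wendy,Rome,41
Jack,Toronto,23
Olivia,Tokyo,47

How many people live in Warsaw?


Scanning city column for 'Warsaw':
Total matches: 0

ANSWER: 0


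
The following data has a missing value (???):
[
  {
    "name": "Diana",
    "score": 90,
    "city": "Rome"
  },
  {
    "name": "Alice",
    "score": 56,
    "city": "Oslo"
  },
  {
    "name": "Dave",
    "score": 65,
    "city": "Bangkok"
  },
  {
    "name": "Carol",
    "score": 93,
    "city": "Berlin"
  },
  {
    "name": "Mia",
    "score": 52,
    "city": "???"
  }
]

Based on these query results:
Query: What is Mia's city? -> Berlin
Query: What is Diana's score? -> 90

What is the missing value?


The missing value is Mia's city
From query: Mia's city = Berlin

ANSWER: Berlin


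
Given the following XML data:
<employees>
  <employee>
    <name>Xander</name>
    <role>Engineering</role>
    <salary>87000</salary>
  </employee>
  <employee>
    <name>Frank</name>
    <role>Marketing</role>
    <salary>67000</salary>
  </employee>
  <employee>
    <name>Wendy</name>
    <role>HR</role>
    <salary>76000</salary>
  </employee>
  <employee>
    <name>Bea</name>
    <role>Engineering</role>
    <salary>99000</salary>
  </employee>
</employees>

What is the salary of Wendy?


Searching for <employee> with <name>Wendy</name>
Found at position 3
<salary>76000</salary>

ANSWER: 76000


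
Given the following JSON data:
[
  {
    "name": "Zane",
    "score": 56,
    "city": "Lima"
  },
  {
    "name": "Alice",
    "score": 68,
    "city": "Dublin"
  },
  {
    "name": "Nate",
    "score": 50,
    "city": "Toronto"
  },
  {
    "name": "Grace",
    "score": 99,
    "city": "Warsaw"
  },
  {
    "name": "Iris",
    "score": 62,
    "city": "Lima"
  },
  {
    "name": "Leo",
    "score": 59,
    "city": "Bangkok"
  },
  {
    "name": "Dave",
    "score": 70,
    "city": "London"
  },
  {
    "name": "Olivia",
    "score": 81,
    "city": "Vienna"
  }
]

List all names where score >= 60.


Filtering records where score >= 60:
  Zane (score=56) -> no
  Alice (score=68) -> YES
  Nate (score=50) -> no
  Grace (score=99) -> YES
  Iris (score=62) -> YES
  Leo (score=59) -> no
  Dave (score=70) -> YES
  Olivia (score=81) -> YES


ANSWER: Alice, Grace, Iris, Dave, Olivia


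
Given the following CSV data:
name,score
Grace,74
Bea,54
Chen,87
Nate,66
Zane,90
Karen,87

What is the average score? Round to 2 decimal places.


Scores: 74, 54, 87, 66, 90, 87
Sum = 458
Count = 6
Average = 458 / 6 = 76.33

ANSWER: 76.33


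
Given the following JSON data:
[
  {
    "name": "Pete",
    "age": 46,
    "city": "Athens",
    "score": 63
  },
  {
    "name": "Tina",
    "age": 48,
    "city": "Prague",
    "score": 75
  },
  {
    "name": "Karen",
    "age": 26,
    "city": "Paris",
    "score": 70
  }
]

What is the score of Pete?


Looking up record where name = Pete
Record index: 0
Field 'score' = 63

ANSWER: 63


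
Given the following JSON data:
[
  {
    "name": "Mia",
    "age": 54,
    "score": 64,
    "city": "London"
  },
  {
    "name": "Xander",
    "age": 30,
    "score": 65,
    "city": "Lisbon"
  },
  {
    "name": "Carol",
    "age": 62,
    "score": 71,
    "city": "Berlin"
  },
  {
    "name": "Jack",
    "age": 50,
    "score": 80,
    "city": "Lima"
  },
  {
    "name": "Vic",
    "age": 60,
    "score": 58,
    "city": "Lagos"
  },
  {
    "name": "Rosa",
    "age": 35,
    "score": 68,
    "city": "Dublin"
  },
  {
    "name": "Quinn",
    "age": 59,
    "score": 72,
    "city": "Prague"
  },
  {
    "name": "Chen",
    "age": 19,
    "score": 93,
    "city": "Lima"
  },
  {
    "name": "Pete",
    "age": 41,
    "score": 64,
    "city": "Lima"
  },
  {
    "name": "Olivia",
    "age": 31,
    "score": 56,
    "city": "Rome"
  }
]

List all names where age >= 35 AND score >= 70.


Checking both conditions:
  Mia (age=54, score=64) -> no
  Xander (age=30, score=65) -> no
  Carol (age=62, score=71) -> YES
  Jack (age=50, score=80) -> YES
  Vic (age=60, score=58) -> no
  Rosa (age=35, score=68) -> no
  Quinn (age=59, score=72) -> YES
  Chen (age=19, score=93) -> no
  Pete (age=41, score=64) -> no
  Olivia (age=31, score=56) -> no


ANSWER: Carol, Jack, Quinn


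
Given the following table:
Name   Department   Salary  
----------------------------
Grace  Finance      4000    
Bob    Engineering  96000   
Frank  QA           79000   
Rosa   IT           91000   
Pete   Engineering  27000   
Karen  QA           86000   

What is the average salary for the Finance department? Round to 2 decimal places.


Finance department members:
  Grace: 4000
Sum = 4000
Count = 1
Average = 4000 / 1 = 4000.00

ANSWER: 4000.00


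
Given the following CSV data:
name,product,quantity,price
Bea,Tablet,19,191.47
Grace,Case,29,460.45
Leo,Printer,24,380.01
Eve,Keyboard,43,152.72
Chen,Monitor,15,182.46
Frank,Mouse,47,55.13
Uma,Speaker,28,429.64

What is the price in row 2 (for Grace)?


Row 2: Grace
Column 'price' = 460.45

ANSWER: 460.45


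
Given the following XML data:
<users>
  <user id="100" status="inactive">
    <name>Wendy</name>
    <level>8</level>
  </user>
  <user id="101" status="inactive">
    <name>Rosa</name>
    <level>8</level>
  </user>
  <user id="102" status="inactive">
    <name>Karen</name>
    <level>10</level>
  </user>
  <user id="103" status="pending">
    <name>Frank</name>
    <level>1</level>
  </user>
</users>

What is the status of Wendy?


Finding user with name = Wendy
user id="100" status="inactive"

ANSWER: inactive


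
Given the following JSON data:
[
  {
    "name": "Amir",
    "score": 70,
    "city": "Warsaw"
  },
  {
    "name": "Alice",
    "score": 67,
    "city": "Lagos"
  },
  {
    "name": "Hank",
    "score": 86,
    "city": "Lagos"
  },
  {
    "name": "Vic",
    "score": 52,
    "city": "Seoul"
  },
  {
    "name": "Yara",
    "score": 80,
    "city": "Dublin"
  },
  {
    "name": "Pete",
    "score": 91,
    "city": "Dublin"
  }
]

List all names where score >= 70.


Filtering records where score >= 70:
  Amir (score=70) -> YES
  Alice (score=67) -> no
  Hank (score=86) -> YES
  Vic (score=52) -> no
  Yara (score=80) -> YES
  Pete (score=91) -> YES


ANSWER: Amir, Hank, Yara, Pete


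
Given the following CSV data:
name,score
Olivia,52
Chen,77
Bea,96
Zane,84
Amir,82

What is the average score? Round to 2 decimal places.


Scores: 52, 77, 96, 84, 82
Sum = 391
Count = 5
Average = 391 / 5 = 78.20

ANSWER: 78.20


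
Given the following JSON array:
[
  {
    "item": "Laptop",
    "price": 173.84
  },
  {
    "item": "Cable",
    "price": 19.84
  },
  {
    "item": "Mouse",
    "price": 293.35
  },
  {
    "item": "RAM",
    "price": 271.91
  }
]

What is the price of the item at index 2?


Array index 2 -> Mouse
price = 293.35

ANSWER: 293.35


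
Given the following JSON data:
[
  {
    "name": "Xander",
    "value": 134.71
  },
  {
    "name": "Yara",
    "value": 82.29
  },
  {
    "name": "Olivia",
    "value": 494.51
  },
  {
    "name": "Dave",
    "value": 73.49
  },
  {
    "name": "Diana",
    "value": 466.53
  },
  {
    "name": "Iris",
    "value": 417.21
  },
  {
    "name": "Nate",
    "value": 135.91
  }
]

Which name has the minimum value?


Comparing values:
  Xander: 134.71
  Yara: 82.29
  Olivia: 494.51
  Dave: 73.49
  Diana: 466.53
  Iris: 417.21
  Nate: 135.91
Minimum: Dave (73.49)

ANSWER: Dave


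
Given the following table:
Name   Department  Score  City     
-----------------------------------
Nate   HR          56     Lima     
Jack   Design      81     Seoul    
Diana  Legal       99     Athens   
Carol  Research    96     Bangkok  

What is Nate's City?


Row 1: Nate
City = Lima

ANSWER: Lima


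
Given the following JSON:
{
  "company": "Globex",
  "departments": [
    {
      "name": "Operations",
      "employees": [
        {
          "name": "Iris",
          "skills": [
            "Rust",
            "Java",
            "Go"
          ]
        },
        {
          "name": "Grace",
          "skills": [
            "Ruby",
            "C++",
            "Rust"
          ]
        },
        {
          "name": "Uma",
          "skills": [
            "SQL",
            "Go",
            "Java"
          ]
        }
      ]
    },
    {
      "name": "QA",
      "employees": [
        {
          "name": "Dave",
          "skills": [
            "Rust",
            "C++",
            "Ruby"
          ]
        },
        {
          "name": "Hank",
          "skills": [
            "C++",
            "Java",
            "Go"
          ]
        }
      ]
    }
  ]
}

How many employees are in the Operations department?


Path: departments[0].employees
Count: 3

ANSWER: 3


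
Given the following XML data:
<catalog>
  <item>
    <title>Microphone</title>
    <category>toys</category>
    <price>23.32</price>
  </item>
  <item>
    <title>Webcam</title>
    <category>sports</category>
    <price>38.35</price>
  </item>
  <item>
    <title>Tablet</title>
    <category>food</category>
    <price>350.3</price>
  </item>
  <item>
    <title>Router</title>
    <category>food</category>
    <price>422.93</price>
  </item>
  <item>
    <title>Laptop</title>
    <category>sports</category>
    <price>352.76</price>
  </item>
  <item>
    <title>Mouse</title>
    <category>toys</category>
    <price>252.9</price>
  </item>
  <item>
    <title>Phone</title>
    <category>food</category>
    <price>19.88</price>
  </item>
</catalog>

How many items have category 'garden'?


Scanning <item> elements for <category>garden</category>:
Count: 0

ANSWER: 0


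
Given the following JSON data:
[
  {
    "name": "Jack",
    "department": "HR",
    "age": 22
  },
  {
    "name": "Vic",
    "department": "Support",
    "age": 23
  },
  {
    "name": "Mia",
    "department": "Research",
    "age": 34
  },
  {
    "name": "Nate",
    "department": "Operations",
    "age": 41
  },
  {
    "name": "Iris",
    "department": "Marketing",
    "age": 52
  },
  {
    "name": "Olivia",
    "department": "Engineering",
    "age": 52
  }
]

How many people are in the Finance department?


Scanning records for department = Finance
  No matches found
Count: 0

ANSWER: 0


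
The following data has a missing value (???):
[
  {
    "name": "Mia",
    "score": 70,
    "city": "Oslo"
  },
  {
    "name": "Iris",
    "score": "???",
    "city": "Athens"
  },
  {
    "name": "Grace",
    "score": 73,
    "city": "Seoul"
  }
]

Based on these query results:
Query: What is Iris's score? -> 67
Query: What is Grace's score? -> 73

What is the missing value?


The missing value is Iris's score
From query: Iris's score = 67

ANSWER: 67


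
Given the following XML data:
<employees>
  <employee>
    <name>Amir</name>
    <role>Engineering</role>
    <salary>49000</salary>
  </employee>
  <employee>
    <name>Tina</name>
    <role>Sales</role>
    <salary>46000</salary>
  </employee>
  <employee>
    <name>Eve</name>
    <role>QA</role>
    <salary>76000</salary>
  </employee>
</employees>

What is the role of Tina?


Searching for <employee> with <name>Tina</name>
Found at position 2
<role>Sales</role>

ANSWER: Sales


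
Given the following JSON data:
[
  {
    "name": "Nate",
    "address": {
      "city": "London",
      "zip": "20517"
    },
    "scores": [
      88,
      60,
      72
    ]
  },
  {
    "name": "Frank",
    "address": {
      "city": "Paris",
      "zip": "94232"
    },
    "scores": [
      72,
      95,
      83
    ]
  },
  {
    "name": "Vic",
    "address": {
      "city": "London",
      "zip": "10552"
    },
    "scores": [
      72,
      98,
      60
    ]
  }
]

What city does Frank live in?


Path: records[1].address.city
Value: Paris

ANSWER: Paris


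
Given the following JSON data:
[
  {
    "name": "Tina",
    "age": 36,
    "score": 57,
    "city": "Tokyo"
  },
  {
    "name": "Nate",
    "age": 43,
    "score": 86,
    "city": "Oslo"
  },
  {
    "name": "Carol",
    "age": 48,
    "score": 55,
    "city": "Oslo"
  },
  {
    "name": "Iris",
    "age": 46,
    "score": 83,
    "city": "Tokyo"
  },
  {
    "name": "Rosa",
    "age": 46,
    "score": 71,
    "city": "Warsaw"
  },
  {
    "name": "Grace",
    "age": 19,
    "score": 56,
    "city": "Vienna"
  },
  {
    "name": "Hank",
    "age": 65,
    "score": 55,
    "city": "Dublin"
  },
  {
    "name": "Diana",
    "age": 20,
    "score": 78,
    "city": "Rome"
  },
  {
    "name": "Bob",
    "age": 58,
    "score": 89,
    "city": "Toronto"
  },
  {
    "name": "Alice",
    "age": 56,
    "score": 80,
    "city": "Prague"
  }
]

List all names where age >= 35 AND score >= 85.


Checking both conditions:
  Tina (age=36, score=57) -> no
  Nate (age=43, score=86) -> YES
  Carol (age=48, score=55) -> no
  Iris (age=46, score=83) -> no
  Rosa (age=46, score=71) -> no
  Grace (age=19, score=56) -> no
  Hank (age=65, score=55) -> no
  Diana (age=20, score=78) -> no
  Bob (age=58, score=89) -> YES
  Alice (age=56, score=80) -> no


ANSWER: Nate, Bob


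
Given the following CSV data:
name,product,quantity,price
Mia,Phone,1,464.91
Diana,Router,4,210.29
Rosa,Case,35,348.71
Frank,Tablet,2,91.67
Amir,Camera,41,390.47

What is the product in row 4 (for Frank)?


Row 4: Frank
Column 'product' = Tablet

ANSWER: Tablet


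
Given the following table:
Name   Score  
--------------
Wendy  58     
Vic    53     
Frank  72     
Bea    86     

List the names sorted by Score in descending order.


Sorting by Score (descending):
  Bea: 86
  Frank: 72
  Wendy: 58
  Vic: 53


ANSWER: Bea, Frank, Wendy, Vic


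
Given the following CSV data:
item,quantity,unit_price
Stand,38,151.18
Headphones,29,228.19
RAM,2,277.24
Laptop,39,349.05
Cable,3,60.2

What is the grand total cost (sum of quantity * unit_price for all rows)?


Computing row totals:
  Stand: 38 * 151.18 = 5744.84
  Headphones: 29 * 228.19 = 6617.51
  RAM: 2 * 277.24 = 554.48
  Laptop: 39 * 349.05 = 13612.95
  Cable: 3 * 60.2 = 180.6
Grand total = 5744.84 + 6617.51 + 554.48 + 13612.95 + 180.6 = 26710.38

ANSWER: 26710.38


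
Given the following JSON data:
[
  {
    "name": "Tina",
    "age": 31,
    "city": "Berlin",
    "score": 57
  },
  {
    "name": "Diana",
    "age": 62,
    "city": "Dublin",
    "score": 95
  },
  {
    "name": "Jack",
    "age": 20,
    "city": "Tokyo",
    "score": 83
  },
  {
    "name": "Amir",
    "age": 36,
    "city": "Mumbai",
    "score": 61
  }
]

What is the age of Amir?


Looking up record where name = Amir
Record index: 3
Field 'age' = 36

ANSWER: 36


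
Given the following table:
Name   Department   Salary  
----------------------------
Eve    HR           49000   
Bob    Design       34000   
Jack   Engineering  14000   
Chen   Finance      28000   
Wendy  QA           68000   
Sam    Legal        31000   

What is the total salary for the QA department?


QA department members:
  Wendy: 68000
Total = 68000 = 68000

ANSWER: 68000


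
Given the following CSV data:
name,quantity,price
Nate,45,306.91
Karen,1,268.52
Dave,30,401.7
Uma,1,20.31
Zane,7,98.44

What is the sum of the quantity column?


Values in 'quantity' column:
  Row 1: 45
  Row 2: 1
  Row 3: 30
  Row 4: 1
  Row 5: 7
Sum = 45 + 1 + 30 + 1 + 7 = 84

ANSWER: 84


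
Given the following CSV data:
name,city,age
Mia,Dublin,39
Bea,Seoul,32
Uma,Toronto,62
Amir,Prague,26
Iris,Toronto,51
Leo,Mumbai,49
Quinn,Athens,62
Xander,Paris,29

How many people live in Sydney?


Scanning city column for 'Sydney':
Total matches: 0

ANSWER: 0


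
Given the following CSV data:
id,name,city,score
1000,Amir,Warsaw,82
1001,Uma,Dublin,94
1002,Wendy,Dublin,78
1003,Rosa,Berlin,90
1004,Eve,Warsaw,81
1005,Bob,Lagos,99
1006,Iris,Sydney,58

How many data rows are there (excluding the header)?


Counting rows (excluding header):
Header: id,name,city,score
Data rows: 7

ANSWER: 7


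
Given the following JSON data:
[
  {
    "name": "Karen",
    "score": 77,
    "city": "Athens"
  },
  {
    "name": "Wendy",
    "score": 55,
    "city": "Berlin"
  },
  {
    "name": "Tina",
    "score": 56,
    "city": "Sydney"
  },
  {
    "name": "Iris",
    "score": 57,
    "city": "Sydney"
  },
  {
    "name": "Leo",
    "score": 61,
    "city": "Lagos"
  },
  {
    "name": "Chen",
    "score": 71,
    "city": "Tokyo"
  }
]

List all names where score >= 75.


Filtering records where score >= 75:
  Karen (score=77) -> YES
  Wendy (score=55) -> no
  Tina (score=56) -> no
  Iris (score=57) -> no
  Leo (score=61) -> no
  Chen (score=71) -> no


ANSWER: Karen


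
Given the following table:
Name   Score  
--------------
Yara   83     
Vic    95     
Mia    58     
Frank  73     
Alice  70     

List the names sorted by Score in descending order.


Sorting by Score (descending):
  Vic: 95
  Yara: 83
  Frank: 73
  Alice: 70
  Mia: 58


ANSWER: Vic, Yara, Frank, Alice, Mia


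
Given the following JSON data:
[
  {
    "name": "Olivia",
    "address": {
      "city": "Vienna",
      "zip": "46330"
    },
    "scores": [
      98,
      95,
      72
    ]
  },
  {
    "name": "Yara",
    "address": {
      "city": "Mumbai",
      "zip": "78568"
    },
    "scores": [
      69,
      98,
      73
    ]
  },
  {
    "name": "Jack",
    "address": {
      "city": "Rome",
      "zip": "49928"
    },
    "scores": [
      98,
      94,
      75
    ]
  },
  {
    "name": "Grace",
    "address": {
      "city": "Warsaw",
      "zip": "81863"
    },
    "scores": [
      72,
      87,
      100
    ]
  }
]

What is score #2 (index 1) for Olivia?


Path: records[0].scores[1]
Value: 95

ANSWER: 95


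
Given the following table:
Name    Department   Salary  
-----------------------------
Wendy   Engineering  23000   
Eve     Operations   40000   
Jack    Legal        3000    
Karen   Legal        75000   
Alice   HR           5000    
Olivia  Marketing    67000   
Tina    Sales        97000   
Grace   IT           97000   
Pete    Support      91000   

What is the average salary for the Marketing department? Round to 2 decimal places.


Marketing department members:
  Olivia: 67000
Sum = 67000
Count = 1
Average = 67000 / 1 = 67000.00

ANSWER: 67000.00


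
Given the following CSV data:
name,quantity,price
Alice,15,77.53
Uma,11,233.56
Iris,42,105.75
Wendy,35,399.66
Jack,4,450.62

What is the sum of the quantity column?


Values in 'quantity' column:
  Row 1: 15
  Row 2: 11
  Row 3: 42
  Row 4: 35
  Row 5: 4
Sum = 15 + 11 + 42 + 35 + 4 = 107

ANSWER: 107


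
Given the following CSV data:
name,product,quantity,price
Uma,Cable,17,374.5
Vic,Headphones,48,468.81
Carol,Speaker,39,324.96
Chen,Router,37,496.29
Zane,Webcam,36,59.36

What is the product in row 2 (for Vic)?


Row 2: Vic
Column 'product' = Headphones

ANSWER: Headphones


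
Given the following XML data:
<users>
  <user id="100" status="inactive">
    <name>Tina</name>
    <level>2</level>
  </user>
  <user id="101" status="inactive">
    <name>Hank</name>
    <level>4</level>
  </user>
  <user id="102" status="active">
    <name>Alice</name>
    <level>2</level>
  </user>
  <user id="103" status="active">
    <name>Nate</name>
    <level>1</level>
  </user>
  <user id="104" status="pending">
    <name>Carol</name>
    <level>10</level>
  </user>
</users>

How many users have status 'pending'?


Counting users with status='pending':
  Carol (id=104) -> MATCH
Count: 1

ANSWER: 1


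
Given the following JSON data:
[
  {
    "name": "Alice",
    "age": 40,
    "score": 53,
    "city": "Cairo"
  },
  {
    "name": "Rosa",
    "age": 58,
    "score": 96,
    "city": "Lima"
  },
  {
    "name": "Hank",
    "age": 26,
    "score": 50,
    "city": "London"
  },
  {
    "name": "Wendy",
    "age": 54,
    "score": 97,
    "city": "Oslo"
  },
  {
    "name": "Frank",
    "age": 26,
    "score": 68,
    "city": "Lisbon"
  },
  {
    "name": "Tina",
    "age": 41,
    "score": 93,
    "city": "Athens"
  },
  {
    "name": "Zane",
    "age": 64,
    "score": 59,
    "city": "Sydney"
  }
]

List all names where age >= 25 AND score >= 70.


Checking both conditions:
  Alice (age=40, score=53) -> no
  Rosa (age=58, score=96) -> YES
  Hank (age=26, score=50) -> no
  Wendy (age=54, score=97) -> YES
  Frank (age=26, score=68) -> no
  Tina (age=41, score=93) -> YES
  Zane (age=64, score=59) -> no


ANSWER: Rosa, Wendy, Tina


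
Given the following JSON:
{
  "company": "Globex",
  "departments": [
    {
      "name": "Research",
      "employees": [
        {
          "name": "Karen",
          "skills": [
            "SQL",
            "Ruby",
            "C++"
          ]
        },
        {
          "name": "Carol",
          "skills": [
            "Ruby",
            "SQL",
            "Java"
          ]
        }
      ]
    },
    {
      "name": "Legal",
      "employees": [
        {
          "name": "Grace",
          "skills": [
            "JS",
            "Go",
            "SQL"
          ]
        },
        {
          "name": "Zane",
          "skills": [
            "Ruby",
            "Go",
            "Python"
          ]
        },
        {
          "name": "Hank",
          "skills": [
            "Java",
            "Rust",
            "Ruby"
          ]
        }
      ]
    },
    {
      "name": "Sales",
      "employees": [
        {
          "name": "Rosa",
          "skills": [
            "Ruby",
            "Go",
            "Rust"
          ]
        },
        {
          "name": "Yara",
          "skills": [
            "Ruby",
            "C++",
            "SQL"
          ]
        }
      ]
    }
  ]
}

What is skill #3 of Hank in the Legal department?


Path: departments[1].employees[2].skills[2]
Value: Ruby

ANSWER: Ruby


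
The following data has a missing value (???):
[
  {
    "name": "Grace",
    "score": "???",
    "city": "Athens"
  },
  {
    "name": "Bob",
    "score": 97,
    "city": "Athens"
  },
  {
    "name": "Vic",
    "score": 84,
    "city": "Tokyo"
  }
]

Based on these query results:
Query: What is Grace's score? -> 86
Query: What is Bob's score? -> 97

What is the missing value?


The missing value is Grace's score
From query: Grace's score = 86

ANSWER: 86


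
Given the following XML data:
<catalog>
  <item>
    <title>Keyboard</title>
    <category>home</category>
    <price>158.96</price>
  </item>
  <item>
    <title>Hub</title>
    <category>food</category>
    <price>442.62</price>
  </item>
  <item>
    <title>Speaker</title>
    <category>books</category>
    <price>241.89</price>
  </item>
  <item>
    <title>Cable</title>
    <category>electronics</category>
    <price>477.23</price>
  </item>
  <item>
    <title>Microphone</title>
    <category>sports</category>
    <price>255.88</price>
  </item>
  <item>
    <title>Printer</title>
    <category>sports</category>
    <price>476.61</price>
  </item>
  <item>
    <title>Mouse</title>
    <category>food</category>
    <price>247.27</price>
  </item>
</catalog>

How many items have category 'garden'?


Scanning <item> elements for <category>garden</category>:
Count: 0

ANSWER: 0


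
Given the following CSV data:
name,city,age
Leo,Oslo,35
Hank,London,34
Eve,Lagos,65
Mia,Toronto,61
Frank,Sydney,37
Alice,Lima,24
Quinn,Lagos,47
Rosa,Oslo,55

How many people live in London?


Scanning city column for 'London':
  Row 2: Hank -> MATCH
Total matches: 1

ANSWER: 1


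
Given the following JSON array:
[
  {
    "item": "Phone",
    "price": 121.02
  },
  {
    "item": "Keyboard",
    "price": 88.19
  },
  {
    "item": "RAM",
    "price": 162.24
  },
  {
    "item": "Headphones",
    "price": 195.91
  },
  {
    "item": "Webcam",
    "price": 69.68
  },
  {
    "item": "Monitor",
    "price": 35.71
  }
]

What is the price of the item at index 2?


Array index 2 -> RAM
price = 162.24

ANSWER: 162.24


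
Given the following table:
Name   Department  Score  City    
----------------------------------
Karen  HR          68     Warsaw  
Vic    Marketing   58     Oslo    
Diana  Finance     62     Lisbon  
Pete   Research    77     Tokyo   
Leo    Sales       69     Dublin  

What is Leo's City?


Row 5: Leo
City = Dublin

ANSWER: Dublin


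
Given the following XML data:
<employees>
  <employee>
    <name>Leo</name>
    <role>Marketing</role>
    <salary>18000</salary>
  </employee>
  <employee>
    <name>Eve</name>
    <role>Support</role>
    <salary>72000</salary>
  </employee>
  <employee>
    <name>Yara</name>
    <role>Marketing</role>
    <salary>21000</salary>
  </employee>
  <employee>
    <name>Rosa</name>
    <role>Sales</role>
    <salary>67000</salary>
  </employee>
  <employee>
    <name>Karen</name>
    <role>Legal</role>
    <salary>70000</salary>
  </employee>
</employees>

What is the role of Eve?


Searching for <employee> with <name>Eve</name>
Found at position 2
<role>Support</role>

ANSWER: Support


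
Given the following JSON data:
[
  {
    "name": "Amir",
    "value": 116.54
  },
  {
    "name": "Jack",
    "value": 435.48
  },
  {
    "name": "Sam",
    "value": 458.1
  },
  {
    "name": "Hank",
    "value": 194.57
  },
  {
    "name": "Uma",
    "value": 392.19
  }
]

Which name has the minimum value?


Comparing values:
  Amir: 116.54
  Jack: 435.48
  Sam: 458.1
  Hank: 194.57
  Uma: 392.19
Minimum: Amir (116.54)

ANSWER: Amir


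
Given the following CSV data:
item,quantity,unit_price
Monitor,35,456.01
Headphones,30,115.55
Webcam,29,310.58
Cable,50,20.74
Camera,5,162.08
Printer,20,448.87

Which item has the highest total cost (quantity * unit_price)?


Computing row totals:
  Monitor: 15960.35
  Headphones: 3466.5
  Webcam: 9006.82
  Cable: 1037.0
  Camera: 810.4
  Printer: 8977.4
Maximum: Monitor (15960.35)

ANSWER: Monitor


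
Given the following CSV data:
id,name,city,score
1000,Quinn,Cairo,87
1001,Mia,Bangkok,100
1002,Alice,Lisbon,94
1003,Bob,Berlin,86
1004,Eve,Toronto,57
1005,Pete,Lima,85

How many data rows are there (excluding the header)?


Counting rows (excluding header):
Header: id,name,city,score
Data rows: 6

ANSWER: 6


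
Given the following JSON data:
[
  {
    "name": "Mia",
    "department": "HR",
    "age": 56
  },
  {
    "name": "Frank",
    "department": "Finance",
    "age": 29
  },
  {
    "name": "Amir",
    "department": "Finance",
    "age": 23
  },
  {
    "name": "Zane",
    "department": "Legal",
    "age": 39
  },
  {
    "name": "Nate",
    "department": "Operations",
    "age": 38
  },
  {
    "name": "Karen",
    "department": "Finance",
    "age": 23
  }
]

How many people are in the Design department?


Scanning records for department = Design
  No matches found
Count: 0

ANSWER: 0


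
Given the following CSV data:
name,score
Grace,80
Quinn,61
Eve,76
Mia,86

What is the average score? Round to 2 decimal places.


Scores: 80, 61, 76, 86
Sum = 303
Count = 4
Average = 303 / 4 = 75.75

ANSWER: 75.75


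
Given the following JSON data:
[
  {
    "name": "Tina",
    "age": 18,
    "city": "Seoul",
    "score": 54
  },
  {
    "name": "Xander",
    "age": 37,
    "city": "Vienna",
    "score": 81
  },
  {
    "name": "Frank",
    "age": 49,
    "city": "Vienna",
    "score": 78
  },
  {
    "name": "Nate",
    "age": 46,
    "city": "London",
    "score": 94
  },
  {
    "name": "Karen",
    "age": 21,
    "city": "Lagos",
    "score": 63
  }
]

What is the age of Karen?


Looking up record where name = Karen
Record index: 4
Field 'age' = 21

ANSWER: 21


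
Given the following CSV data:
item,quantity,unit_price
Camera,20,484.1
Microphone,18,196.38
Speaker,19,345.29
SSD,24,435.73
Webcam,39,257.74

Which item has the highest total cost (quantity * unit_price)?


Computing row totals:
  Camera: 9682.0
  Microphone: 3534.84
  Speaker: 6560.51
  SSD: 10457.52
  Webcam: 10051.86
Maximum: SSD (10457.52)

ANSWER: SSD


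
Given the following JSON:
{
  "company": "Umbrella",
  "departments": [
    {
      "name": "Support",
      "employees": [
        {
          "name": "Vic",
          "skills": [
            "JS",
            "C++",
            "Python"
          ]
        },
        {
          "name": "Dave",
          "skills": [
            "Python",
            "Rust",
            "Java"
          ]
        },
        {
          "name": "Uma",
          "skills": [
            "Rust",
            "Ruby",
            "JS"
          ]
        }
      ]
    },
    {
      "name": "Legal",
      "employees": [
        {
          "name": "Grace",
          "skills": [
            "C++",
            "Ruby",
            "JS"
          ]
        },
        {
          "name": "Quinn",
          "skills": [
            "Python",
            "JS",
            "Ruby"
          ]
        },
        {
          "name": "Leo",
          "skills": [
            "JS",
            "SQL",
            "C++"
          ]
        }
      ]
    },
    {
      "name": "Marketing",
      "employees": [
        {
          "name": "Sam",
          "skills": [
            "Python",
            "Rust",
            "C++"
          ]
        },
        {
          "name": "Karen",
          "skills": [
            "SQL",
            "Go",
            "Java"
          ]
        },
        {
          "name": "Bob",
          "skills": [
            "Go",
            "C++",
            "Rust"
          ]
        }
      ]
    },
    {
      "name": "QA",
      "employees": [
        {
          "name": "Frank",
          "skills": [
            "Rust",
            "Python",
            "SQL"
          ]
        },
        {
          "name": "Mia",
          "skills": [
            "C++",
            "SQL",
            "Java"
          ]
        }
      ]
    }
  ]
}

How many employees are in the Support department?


Path: departments[0].employees
Count: 3

ANSWER: 3


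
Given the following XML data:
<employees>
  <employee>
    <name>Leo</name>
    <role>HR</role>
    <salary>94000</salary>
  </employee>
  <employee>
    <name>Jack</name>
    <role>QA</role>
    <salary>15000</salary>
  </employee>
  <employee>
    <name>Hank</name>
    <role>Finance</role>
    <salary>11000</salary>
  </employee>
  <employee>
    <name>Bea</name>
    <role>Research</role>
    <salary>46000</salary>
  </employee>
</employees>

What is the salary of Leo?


Searching for <employee> with <name>Leo</name>
Found at position 1
<salary>94000</salary>

ANSWER: 94000


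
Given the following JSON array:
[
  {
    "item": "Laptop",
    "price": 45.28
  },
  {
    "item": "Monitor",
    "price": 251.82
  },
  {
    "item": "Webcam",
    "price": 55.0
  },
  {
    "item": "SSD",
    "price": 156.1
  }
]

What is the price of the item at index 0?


Array index 0 -> Laptop
price = 45.28

ANSWER: 45.28


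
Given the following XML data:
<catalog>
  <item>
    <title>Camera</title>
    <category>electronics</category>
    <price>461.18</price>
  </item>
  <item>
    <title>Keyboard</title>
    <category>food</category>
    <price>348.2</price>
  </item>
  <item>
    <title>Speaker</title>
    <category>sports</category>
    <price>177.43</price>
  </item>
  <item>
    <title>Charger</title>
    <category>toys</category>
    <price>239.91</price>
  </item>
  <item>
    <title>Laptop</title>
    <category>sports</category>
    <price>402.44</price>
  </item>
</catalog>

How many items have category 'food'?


Scanning <item> elements for <category>food</category>:
  Item 2: Keyboard -> MATCH
Count: 1

ANSWER: 1


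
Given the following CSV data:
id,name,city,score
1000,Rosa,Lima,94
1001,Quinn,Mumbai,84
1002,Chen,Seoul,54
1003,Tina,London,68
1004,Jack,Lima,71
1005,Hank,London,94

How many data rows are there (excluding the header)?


Counting rows (excluding header):
Header: id,name,city,score
Data rows: 6

ANSWER: 6


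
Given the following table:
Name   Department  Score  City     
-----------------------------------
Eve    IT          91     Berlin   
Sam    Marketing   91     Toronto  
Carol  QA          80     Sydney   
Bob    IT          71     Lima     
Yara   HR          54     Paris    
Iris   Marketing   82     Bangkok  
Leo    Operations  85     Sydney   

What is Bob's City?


Row 4: Bob
City = Lima

ANSWER: Lima


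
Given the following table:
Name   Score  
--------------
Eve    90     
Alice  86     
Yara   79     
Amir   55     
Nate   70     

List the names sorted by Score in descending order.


Sorting by Score (descending):
  Eve: 90
  Alice: 86
  Yara: 79
  Nate: 70
  Amir: 55


ANSWER: Eve, Alice, Yara, Nate, Amir


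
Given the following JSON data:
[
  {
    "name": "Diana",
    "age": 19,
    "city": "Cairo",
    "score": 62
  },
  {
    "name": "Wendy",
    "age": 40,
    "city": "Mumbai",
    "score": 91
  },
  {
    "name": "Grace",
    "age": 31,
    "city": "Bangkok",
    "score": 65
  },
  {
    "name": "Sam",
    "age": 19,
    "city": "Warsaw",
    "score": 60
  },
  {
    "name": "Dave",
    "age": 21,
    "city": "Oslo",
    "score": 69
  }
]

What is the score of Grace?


Looking up record where name = Grace
Record index: 2
Field 'score' = 65

ANSWER: 65


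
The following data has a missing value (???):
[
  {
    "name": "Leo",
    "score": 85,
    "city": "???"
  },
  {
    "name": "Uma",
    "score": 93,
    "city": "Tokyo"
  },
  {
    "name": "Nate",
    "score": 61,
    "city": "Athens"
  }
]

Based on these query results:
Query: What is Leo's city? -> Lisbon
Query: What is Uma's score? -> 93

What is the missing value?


The missing value is Leo's city
From query: Leo's city = Lisbon

ANSWER: Lisbon
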